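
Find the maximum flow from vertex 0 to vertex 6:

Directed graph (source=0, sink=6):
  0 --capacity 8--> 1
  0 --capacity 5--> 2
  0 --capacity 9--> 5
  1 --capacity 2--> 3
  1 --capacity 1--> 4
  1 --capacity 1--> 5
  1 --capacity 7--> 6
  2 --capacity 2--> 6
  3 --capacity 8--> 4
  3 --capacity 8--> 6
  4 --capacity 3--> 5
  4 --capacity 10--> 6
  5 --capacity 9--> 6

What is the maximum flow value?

Computing max flow:
  Flow on (0->1): 8/8
  Flow on (0->2): 2/5
  Flow on (0->5): 9/9
  Flow on (1->3): 1/2
  Flow on (1->6): 7/7
  Flow on (2->6): 2/2
  Flow on (3->6): 1/8
  Flow on (5->6): 9/9
Maximum flow = 19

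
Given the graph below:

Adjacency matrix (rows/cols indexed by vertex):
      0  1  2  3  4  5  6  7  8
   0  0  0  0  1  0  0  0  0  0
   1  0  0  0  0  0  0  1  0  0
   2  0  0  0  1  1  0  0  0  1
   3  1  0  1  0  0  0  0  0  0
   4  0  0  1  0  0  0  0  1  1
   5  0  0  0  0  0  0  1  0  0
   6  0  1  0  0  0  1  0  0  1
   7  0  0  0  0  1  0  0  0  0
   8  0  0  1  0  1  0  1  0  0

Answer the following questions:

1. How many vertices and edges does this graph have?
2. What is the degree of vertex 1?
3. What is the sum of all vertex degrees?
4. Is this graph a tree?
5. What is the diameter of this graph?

Count: 9 vertices, 9 edges.
Vertex 1 has neighbors [6], degree = 1.
Handshaking lemma: 2 * 9 = 18.
A tree on 9 vertices has 8 edges. This graph has 9 edges (1 extra). Not a tree.
Diameter (longest shortest path) = 5.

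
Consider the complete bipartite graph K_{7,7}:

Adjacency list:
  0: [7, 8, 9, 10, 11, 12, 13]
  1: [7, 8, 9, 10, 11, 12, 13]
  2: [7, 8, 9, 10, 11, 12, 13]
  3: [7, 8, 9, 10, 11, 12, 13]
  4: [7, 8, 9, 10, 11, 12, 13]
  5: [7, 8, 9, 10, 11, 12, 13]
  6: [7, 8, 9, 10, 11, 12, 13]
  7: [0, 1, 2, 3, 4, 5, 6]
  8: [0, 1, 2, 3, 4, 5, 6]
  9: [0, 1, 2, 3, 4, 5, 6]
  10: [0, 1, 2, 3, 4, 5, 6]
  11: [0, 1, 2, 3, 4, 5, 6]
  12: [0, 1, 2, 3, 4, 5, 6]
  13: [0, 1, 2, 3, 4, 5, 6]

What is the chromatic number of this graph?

K_{7,7} is bipartite: vertices split into two independent sets of size 7 and 7.
Color one set 0, the other 1. No adjacent vertices share a color.
Chromatic number = 2.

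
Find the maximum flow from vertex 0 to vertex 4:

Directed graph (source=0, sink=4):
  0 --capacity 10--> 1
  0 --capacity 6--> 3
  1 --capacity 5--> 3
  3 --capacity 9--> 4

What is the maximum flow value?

Computing max flow:
  Flow on (0->1): 5/10
  Flow on (0->3): 4/6
  Flow on (1->3): 5/5
  Flow on (3->4): 9/9
Maximum flow = 9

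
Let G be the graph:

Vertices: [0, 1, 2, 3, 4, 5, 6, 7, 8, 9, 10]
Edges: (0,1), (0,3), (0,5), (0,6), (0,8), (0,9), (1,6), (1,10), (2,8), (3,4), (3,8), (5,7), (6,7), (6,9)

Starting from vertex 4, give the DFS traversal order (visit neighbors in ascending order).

DFS from vertex 4 (neighbors processed in ascending order):
Visit order: 4, 3, 0, 1, 6, 7, 5, 9, 10, 8, 2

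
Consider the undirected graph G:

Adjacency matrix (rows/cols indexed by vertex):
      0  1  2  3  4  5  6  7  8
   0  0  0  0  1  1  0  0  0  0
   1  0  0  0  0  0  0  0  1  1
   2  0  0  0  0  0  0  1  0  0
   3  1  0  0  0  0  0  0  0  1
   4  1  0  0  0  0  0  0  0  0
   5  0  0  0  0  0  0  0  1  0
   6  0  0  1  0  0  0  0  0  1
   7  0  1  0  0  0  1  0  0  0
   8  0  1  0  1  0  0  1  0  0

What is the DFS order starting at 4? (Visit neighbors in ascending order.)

DFS from vertex 4 (neighbors processed in ascending order):
Visit order: 4, 0, 3, 8, 1, 7, 5, 6, 2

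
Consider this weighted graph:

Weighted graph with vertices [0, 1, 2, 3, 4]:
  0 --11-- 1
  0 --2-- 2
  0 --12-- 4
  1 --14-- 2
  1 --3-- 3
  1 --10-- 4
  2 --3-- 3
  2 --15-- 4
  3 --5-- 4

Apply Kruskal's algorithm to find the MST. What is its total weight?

Applying Kruskal's algorithm (sort edges by weight, add if no cycle):
  Add (0,2) w=2
  Add (1,3) w=3
  Add (2,3) w=3
  Add (3,4) w=5
  Skip (1,4) w=10 (creates cycle)
  Skip (0,1) w=11 (creates cycle)
  Skip (0,4) w=12 (creates cycle)
  Skip (1,2) w=14 (creates cycle)
  Skip (2,4) w=15 (creates cycle)
MST weight = 13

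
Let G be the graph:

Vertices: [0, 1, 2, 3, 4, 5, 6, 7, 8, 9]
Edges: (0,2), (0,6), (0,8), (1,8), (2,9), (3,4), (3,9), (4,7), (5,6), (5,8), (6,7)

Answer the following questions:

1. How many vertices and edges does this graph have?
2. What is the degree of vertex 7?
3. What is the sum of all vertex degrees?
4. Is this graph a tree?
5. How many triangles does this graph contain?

Count: 10 vertices, 11 edges.
Vertex 7 has neighbors [4, 6], degree = 2.
Handshaking lemma: 2 * 11 = 22.
A tree on 10 vertices has 9 edges. This graph has 11 edges (2 extra). Not a tree.
Number of triangles = 0.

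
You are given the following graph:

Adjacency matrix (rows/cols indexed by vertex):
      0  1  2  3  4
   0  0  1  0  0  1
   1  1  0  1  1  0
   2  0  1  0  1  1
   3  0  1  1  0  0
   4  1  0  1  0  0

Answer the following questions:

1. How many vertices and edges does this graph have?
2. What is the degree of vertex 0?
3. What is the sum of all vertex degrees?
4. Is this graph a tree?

Count: 5 vertices, 6 edges.
Vertex 0 has neighbors [1, 4], degree = 2.
Handshaking lemma: 2 * 6 = 12.
A tree on 5 vertices has 4 edges. This graph has 6 edges (2 extra). Not a tree.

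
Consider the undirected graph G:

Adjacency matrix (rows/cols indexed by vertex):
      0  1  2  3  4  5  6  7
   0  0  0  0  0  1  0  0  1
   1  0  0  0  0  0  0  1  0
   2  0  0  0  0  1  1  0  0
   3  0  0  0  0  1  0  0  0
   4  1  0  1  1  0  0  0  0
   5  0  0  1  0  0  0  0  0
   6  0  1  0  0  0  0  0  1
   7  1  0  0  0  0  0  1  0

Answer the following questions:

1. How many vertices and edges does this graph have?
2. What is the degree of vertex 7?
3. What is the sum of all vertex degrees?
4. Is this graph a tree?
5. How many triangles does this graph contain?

Count: 8 vertices, 7 edges.
Vertex 7 has neighbors [0, 6], degree = 2.
Handshaking lemma: 2 * 7 = 14.
A graph is a tree iff it is connected and has exactly n-1 edges. This graph is connected (all 8 vertices in one component) and has 8-1 = 7 edges. It is a tree.
Number of triangles = 0.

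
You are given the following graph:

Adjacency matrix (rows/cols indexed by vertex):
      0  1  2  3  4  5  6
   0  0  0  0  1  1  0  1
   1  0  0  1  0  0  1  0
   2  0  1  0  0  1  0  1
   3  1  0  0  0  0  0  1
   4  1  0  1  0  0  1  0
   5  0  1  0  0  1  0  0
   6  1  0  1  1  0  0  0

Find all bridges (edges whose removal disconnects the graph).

No bridges found. The graph is 2-edge-connected (no single edge removal disconnects it).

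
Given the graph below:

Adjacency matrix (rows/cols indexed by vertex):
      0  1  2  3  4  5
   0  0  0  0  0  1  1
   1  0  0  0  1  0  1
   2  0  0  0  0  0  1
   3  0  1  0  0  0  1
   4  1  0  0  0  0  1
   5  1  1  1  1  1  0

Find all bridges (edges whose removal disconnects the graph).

A bridge is an edge whose removal increases the number of connected components.
Bridges found: (2,5)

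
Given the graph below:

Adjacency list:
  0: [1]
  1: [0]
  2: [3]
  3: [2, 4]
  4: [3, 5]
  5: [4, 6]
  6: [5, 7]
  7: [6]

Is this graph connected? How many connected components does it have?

Checking connectivity: the graph has 2 connected component(s).
Components: [[0, 1], [2, 3, 4, 5, 6, 7]]. The graph is NOT connected.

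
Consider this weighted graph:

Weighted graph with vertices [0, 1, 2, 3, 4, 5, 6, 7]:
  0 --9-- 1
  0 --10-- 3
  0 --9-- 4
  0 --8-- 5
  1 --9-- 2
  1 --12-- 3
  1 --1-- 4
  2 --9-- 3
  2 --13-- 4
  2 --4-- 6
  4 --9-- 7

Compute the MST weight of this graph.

Applying Kruskal's algorithm (sort edges by weight, add if no cycle):
  Add (1,4) w=1
  Add (2,6) w=4
  Add (0,5) w=8
  Add (0,4) w=9
  Skip (0,1) w=9 (creates cycle)
  Add (1,2) w=9
  Add (2,3) w=9
  Add (4,7) w=9
  Skip (0,3) w=10 (creates cycle)
  Skip (1,3) w=12 (creates cycle)
  Skip (2,4) w=13 (creates cycle)
MST weight = 49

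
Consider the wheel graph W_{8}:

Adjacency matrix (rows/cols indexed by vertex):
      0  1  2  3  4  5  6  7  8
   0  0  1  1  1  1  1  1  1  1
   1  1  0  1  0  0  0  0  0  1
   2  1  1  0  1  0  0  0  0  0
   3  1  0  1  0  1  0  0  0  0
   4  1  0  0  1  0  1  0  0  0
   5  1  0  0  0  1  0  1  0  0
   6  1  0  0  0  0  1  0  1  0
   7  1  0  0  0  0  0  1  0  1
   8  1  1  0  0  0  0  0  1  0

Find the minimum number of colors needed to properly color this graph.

W_{8} = C_{8} plus a hub adjacent to every cycle vertex.
The outer cycle needs 2 colors (even cycle); the hub is adjacent to all of them so needs a fresh color.
Chromatic number = 2 + 1 = 3.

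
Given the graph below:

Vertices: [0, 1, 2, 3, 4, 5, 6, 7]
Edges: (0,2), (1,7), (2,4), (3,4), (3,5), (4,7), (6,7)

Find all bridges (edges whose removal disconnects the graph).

A bridge is an edge whose removal increases the number of connected components.
Bridges found: (0,2), (1,7), (2,4), (3,4), (3,5), (4,7), (6,7)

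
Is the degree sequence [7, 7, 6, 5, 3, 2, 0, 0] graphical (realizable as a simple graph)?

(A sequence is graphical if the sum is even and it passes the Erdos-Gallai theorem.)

Sum of degrees = 30. Sum is even but fails Erdos-Gallai. The sequence is NOT graphical.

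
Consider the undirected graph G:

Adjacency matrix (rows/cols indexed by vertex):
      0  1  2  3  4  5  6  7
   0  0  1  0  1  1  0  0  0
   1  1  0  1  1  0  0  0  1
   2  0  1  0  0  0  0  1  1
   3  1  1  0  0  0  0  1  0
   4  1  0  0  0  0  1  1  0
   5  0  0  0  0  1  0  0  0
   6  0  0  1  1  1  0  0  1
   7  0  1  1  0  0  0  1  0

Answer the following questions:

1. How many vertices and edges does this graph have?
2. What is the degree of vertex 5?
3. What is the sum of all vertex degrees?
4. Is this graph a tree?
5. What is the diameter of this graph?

Count: 8 vertices, 12 edges.
Vertex 5 has neighbors [4], degree = 1.
Handshaking lemma: 2 * 12 = 24.
A tree on 8 vertices has 7 edges. This graph has 12 edges (5 extra). Not a tree.
Diameter (longest shortest path) = 3.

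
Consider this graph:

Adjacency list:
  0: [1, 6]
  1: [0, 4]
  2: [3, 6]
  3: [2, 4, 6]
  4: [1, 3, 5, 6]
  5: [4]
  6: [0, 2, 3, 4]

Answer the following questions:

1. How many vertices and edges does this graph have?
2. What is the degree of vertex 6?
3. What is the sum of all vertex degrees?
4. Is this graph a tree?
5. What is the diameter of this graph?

Count: 7 vertices, 9 edges.
Vertex 6 has neighbors [0, 2, 3, 4], degree = 4.
Handshaking lemma: 2 * 9 = 18.
A tree on 7 vertices has 6 edges. This graph has 9 edges (3 extra). Not a tree.
Diameter (longest shortest path) = 3.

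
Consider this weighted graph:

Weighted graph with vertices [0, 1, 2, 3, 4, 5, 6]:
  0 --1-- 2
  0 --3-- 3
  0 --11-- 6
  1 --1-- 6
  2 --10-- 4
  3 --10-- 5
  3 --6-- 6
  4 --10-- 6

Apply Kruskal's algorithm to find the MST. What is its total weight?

Applying Kruskal's algorithm (sort edges by weight, add if no cycle):
  Add (0,2) w=1
  Add (1,6) w=1
  Add (0,3) w=3
  Add (3,6) w=6
  Add (2,4) w=10
  Add (3,5) w=10
  Skip (4,6) w=10 (creates cycle)
  Skip (0,6) w=11 (creates cycle)
MST weight = 31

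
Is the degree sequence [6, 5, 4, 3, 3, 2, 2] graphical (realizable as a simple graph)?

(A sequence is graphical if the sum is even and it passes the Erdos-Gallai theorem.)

Sum of degrees = 25. Sum is odd, so the sequence is NOT graphical.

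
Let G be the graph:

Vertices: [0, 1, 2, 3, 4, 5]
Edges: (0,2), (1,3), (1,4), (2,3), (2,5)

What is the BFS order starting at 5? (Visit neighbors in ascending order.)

BFS from vertex 5 (neighbors processed in ascending order):
Visit order: 5, 2, 0, 3, 1, 4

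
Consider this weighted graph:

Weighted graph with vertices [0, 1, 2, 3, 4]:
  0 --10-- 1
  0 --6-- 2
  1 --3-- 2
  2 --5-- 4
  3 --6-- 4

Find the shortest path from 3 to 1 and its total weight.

Using Dijkstra's algorithm from vertex 3:
Shortest path: 3 -> 4 -> 2 -> 1
Total weight: 6 + 5 + 3 = 14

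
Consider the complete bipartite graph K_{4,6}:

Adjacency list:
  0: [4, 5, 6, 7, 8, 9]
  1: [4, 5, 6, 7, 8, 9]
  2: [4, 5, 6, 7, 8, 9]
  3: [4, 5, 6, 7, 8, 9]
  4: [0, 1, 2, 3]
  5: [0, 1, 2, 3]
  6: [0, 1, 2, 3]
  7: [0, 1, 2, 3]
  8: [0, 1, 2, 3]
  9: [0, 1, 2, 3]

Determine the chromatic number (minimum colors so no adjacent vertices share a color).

K_{4,6} is bipartite: vertices split into two independent sets of size 4 and 6.
Color one set 0, the other 1. No adjacent vertices share a color.
Chromatic number = 2.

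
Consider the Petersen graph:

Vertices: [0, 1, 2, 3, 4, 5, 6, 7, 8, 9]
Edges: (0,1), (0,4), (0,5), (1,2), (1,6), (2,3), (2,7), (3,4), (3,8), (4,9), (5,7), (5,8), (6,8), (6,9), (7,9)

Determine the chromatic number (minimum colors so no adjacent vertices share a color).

The Petersen graph contains odd cycles (e.g. the outer 5-cycle), so chi >= 3.
A proper 3-coloring exists (it is a well-known 3-chromatic graph).
Chromatic number = 3.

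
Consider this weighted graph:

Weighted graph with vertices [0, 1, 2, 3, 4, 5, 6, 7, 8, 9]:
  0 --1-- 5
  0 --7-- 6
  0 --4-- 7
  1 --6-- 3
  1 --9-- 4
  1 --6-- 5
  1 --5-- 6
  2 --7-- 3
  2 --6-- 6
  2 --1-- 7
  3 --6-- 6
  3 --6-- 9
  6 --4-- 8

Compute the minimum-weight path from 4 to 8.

Using Dijkstra's algorithm from vertex 4:
Shortest path: 4 -> 1 -> 6 -> 8
Total weight: 9 + 5 + 4 = 18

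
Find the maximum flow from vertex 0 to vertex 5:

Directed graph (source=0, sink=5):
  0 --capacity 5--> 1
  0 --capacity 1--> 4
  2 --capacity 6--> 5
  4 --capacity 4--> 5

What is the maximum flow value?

Computing max flow:
  Flow on (0->4): 1/1
  Flow on (4->5): 1/4
Maximum flow = 1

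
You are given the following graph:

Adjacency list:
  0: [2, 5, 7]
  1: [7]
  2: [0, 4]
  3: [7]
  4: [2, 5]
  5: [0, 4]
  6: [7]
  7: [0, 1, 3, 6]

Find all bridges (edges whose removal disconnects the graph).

A bridge is an edge whose removal increases the number of connected components.
Bridges found: (0,7), (1,7), (3,7), (6,7)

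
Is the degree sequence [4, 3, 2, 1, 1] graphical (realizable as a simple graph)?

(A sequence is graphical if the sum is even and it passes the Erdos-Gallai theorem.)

Sum of degrees = 11. Sum is odd, so the sequence is NOT graphical.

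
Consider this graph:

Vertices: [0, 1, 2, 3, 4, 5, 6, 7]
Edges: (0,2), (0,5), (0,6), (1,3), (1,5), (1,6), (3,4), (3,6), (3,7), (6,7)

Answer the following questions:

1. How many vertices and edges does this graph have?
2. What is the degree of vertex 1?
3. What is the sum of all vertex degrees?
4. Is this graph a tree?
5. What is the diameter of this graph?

Count: 8 vertices, 10 edges.
Vertex 1 has neighbors [3, 5, 6], degree = 3.
Handshaking lemma: 2 * 10 = 20.
A tree on 8 vertices has 7 edges. This graph has 10 edges (3 extra). Not a tree.
Diameter (longest shortest path) = 4.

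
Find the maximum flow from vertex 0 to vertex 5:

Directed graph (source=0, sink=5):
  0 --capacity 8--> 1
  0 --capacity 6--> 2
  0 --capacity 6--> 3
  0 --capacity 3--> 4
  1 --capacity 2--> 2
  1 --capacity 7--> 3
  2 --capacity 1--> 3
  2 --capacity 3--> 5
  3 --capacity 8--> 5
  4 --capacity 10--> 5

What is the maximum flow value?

Computing max flow:
  Flow on (0->1): 7/8
  Flow on (0->2): 4/6
  Flow on (0->4): 3/3
  Flow on (1->3): 7/7
  Flow on (2->3): 1/1
  Flow on (2->5): 3/3
  Flow on (3->5): 8/8
  Flow on (4->5): 3/10
Maximum flow = 14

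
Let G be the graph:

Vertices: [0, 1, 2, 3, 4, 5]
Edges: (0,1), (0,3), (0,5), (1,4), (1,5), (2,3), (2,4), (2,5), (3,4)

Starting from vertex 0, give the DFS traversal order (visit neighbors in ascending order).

DFS from vertex 0 (neighbors processed in ascending order):
Visit order: 0, 1, 4, 2, 3, 5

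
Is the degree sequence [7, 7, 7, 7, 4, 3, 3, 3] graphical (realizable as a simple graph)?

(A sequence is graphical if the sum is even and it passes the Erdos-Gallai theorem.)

Sum of degrees = 41. Sum is odd, so the sequence is NOT graphical.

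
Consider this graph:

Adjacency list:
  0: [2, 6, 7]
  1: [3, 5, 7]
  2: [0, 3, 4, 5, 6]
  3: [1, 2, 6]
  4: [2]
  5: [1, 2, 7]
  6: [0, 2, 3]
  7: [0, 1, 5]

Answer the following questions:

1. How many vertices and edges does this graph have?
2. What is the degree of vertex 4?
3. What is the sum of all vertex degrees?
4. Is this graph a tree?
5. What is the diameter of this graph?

Count: 8 vertices, 12 edges.
Vertex 4 has neighbors [2], degree = 1.
Handshaking lemma: 2 * 12 = 24.
A tree on 8 vertices has 7 edges. This graph has 12 edges (5 extra). Not a tree.
Diameter (longest shortest path) = 3.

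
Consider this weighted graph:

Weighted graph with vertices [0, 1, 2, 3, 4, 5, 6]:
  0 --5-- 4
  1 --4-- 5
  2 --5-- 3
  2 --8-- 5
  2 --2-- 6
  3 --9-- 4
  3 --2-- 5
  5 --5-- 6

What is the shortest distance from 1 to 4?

Using Dijkstra's algorithm from vertex 1:
Shortest path: 1 -> 5 -> 3 -> 4
Total weight: 4 + 2 + 9 = 15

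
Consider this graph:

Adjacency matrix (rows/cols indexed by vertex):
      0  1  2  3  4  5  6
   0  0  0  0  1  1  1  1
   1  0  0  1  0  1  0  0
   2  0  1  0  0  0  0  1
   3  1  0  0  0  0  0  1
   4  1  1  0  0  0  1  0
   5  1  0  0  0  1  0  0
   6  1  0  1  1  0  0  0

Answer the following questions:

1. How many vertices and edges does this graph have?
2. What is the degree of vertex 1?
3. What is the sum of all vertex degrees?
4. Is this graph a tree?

Count: 7 vertices, 9 edges.
Vertex 1 has neighbors [2, 4], degree = 2.
Handshaking lemma: 2 * 9 = 18.
A tree on 7 vertices has 6 edges. This graph has 9 edges (3 extra). Not a tree.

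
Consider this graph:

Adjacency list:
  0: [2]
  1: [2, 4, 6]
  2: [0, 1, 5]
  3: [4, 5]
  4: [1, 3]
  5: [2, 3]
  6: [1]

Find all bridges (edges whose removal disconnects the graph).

A bridge is an edge whose removal increases the number of connected components.
Bridges found: (0,2), (1,6)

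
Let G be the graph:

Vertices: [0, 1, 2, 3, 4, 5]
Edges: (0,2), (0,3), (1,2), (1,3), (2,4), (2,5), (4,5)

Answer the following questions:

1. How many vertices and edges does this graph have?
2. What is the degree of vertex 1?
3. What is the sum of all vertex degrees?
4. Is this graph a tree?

Count: 6 vertices, 7 edges.
Vertex 1 has neighbors [2, 3], degree = 2.
Handshaking lemma: 2 * 7 = 14.
A tree on 6 vertices has 5 edges. This graph has 7 edges (2 extra). Not a tree.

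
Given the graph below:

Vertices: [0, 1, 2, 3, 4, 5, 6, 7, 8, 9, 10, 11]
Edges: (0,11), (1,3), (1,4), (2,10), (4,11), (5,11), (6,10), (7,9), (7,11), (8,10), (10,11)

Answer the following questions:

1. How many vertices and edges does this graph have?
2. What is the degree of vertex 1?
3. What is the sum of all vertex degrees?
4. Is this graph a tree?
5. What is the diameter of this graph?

Count: 12 vertices, 11 edges.
Vertex 1 has neighbors [3, 4], degree = 2.
Handshaking lemma: 2 * 11 = 22.
A graph is a tree iff it is connected and has exactly n-1 edges. This graph is connected (all 12 vertices in one component) and has 12-1 = 11 edges. It is a tree.
Diameter (longest shortest path) = 5.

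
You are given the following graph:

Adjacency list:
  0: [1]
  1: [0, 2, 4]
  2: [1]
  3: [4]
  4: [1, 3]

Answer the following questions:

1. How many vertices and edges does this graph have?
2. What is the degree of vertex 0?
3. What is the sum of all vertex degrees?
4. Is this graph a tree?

Count: 5 vertices, 4 edges.
Vertex 0 has neighbors [1], degree = 1.
Handshaking lemma: 2 * 4 = 8.
A graph is a tree iff it is connected and has exactly n-1 edges. This graph is connected (all 5 vertices in one component) and has 5-1 = 4 edges. It is a tree.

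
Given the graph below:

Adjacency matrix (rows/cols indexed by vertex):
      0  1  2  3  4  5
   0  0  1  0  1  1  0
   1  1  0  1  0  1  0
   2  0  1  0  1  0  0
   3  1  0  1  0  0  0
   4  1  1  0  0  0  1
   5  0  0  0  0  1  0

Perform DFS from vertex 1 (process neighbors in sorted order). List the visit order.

DFS from vertex 1 (neighbors processed in ascending order):
Visit order: 1, 0, 3, 2, 4, 5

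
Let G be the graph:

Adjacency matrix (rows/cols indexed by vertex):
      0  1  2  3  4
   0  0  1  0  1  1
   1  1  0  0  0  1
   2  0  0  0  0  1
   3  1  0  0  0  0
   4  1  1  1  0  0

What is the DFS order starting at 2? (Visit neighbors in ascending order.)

DFS from vertex 2 (neighbors processed in ascending order):
Visit order: 2, 4, 0, 1, 3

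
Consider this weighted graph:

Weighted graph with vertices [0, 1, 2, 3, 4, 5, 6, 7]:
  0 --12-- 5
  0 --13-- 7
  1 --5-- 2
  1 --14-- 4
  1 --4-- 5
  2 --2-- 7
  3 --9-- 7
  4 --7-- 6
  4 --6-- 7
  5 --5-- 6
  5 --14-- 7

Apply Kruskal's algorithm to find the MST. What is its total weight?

Applying Kruskal's algorithm (sort edges by weight, add if no cycle):
  Add (2,7) w=2
  Add (1,5) w=4
  Add (1,2) w=5
  Add (5,6) w=5
  Add (4,7) w=6
  Skip (4,6) w=7 (creates cycle)
  Add (3,7) w=9
  Add (0,5) w=12
  Skip (0,7) w=13 (creates cycle)
  Skip (1,4) w=14 (creates cycle)
  Skip (5,7) w=14 (creates cycle)
MST weight = 43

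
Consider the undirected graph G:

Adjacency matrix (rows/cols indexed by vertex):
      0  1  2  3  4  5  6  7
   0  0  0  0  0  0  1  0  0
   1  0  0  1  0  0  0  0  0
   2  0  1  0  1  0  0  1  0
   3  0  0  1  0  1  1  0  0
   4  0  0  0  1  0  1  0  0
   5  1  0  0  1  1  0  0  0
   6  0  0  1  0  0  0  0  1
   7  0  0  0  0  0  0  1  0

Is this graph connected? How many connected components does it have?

Checking connectivity: the graph has 1 connected component(s).
All vertices are reachable from each other. The graph IS connected.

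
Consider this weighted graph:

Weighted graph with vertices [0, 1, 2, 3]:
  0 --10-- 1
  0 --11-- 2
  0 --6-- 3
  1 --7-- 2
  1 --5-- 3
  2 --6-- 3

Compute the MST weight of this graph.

Applying Kruskal's algorithm (sort edges by weight, add if no cycle):
  Add (1,3) w=5
  Add (0,3) w=6
  Add (2,3) w=6
  Skip (1,2) w=7 (creates cycle)
  Skip (0,1) w=10 (creates cycle)
  Skip (0,2) w=11 (creates cycle)
MST weight = 17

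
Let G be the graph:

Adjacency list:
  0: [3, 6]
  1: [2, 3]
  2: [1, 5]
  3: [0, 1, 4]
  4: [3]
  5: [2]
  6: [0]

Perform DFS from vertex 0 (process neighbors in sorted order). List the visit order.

DFS from vertex 0 (neighbors processed in ascending order):
Visit order: 0, 3, 1, 2, 5, 4, 6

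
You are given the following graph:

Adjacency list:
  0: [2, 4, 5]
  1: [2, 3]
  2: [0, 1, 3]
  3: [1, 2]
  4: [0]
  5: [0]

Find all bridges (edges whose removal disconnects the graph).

A bridge is an edge whose removal increases the number of connected components.
Bridges found: (0,2), (0,4), (0,5)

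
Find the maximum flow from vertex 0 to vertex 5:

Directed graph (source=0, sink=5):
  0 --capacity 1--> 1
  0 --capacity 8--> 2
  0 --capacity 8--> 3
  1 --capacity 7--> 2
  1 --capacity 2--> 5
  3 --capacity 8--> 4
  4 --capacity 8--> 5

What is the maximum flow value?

Computing max flow:
  Flow on (0->1): 1/1
  Flow on (0->3): 8/8
  Flow on (1->5): 1/2
  Flow on (3->4): 8/8
  Flow on (4->5): 8/8
Maximum flow = 9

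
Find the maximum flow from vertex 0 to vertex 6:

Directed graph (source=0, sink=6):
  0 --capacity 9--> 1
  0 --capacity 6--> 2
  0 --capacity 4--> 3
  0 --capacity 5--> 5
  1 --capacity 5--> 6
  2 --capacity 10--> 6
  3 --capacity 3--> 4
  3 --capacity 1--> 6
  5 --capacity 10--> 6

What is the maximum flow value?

Computing max flow:
  Flow on (0->1): 5/9
  Flow on (0->2): 6/6
  Flow on (0->3): 1/4
  Flow on (0->5): 5/5
  Flow on (1->6): 5/5
  Flow on (2->6): 6/10
  Flow on (3->6): 1/1
  Flow on (5->6): 5/10
Maximum flow = 17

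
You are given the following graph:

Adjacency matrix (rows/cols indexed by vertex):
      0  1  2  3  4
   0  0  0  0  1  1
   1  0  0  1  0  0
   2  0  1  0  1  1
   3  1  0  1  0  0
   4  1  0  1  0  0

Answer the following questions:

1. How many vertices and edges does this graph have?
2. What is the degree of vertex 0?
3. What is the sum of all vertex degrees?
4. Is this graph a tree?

Count: 5 vertices, 5 edges.
Vertex 0 has neighbors [3, 4], degree = 2.
Handshaking lemma: 2 * 5 = 10.
A tree on 5 vertices has 4 edges. This graph has 5 edges (1 extra). Not a tree.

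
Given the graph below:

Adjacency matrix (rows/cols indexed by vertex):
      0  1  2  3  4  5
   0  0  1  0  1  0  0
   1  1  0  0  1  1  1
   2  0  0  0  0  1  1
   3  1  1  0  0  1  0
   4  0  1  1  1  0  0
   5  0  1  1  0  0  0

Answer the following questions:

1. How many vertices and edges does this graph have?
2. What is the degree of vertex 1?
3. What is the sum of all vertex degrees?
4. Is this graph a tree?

Count: 6 vertices, 8 edges.
Vertex 1 has neighbors [0, 3, 4, 5], degree = 4.
Handshaking lemma: 2 * 8 = 16.
A tree on 6 vertices has 5 edges. This graph has 8 edges (3 extra). Not a tree.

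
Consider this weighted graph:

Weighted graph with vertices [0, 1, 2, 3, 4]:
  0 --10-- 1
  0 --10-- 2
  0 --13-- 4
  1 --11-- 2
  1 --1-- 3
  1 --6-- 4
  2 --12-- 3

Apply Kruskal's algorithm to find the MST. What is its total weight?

Applying Kruskal's algorithm (sort edges by weight, add if no cycle):
  Add (1,3) w=1
  Add (1,4) w=6
  Add (0,2) w=10
  Add (0,1) w=10
  Skip (1,2) w=11 (creates cycle)
  Skip (2,3) w=12 (creates cycle)
  Skip (0,4) w=13 (creates cycle)
MST weight = 27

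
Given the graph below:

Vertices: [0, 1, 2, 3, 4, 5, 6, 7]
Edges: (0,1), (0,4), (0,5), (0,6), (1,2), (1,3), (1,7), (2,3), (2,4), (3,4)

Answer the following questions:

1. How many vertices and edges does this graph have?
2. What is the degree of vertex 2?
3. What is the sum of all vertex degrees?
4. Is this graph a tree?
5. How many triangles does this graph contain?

Count: 8 vertices, 10 edges.
Vertex 2 has neighbors [1, 3, 4], degree = 3.
Handshaking lemma: 2 * 10 = 20.
A tree on 8 vertices has 7 edges. This graph has 10 edges (3 extra). Not a tree.
Number of triangles = 2.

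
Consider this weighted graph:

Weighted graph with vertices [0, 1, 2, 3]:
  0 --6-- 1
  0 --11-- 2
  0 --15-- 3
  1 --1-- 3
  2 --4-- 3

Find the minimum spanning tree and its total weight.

Applying Kruskal's algorithm (sort edges by weight, add if no cycle):
  Add (1,3) w=1
  Add (2,3) w=4
  Add (0,1) w=6
  Skip (0,2) w=11 (creates cycle)
  Skip (0,3) w=15 (creates cycle)
MST weight = 11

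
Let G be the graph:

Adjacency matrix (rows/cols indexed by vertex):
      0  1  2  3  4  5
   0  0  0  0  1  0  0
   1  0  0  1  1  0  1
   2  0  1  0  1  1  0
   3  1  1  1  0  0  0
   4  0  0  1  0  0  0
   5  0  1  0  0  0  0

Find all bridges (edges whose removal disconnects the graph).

A bridge is an edge whose removal increases the number of connected components.
Bridges found: (0,3), (1,5), (2,4)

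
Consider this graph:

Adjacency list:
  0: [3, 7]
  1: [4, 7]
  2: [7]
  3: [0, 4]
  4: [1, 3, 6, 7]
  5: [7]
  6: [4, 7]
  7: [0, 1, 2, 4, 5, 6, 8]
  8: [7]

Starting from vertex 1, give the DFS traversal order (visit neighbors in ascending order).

DFS from vertex 1 (neighbors processed in ascending order):
Visit order: 1, 4, 3, 0, 7, 2, 5, 6, 8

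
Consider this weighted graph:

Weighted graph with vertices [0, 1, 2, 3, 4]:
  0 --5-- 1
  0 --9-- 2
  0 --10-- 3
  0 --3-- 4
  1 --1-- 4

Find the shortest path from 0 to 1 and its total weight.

Using Dijkstra's algorithm from vertex 0:
Shortest path: 0 -> 4 -> 1
Total weight: 3 + 1 = 4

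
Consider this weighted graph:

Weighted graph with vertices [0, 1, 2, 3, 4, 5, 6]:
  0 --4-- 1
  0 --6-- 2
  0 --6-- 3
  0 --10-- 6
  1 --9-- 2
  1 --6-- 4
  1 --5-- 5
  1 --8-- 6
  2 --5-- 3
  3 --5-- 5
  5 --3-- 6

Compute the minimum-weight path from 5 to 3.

Using Dijkstra's algorithm from vertex 5:
Shortest path: 5 -> 3
Total weight: 5 = 5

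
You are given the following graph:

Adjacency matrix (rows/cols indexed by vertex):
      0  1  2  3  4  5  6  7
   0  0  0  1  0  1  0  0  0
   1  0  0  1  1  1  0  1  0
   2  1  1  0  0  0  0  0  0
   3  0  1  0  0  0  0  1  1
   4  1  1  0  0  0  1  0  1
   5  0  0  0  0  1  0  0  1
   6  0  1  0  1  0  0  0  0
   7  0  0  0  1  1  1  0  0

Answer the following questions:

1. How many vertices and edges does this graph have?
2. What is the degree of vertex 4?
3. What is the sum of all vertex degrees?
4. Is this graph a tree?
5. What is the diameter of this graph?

Count: 8 vertices, 11 edges.
Vertex 4 has neighbors [0, 1, 5, 7], degree = 4.
Handshaking lemma: 2 * 11 = 22.
A tree on 8 vertices has 7 edges. This graph has 11 edges (4 extra). Not a tree.
Diameter (longest shortest path) = 3.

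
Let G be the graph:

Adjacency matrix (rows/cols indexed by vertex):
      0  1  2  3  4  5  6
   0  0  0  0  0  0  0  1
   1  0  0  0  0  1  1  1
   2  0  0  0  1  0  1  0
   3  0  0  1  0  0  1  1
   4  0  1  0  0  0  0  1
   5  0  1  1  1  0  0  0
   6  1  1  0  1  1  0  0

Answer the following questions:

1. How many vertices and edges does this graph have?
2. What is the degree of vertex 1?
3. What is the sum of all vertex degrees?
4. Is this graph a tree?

Count: 7 vertices, 9 edges.
Vertex 1 has neighbors [4, 5, 6], degree = 3.
Handshaking lemma: 2 * 9 = 18.
A tree on 7 vertices has 6 edges. This graph has 9 edges (3 extra). Not a tree.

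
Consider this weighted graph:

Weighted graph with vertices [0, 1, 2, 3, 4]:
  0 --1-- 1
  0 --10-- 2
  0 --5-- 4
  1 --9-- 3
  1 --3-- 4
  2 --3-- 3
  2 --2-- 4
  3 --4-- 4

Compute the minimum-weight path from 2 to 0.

Using Dijkstra's algorithm from vertex 2:
Shortest path: 2 -> 4 -> 1 -> 0
Total weight: 2 + 3 + 1 = 6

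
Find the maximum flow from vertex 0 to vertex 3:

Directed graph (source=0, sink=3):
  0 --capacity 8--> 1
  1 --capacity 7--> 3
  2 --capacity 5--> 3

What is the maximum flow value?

Computing max flow:
  Flow on (0->1): 7/8
  Flow on (1->3): 7/7
Maximum flow = 7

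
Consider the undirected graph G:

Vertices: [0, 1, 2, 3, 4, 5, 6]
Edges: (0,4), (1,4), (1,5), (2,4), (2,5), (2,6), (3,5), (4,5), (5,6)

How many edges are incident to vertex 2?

Vertex 2 has neighbors [4, 5, 6], so deg(2) = 3.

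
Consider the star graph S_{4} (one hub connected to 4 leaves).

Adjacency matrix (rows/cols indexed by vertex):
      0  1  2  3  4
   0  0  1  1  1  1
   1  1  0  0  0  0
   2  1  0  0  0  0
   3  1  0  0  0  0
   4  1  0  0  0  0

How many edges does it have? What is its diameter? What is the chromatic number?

Star graph S_{4}: the hub connects to all 4 leaves.
Edges = 4.
Diameter = 2 (any leaf to hub is 1, leaf to leaf through hub is 2).
Star graphs are bipartite (hub vs leaves), so chromatic number = 2.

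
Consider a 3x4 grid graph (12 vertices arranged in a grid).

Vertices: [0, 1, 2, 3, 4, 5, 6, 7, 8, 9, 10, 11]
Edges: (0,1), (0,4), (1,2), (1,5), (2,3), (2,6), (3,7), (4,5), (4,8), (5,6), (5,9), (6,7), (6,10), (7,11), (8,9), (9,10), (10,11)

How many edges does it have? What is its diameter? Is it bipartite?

A 3x4 grid has 8 vertical edges and 9 horizontal edges.
Total edges = 8 + 9 = 17.
Diameter = (3-1) + (4-1) = 5 (corner to opposite corner).
Grid graphs are bipartite (checkerboard coloring).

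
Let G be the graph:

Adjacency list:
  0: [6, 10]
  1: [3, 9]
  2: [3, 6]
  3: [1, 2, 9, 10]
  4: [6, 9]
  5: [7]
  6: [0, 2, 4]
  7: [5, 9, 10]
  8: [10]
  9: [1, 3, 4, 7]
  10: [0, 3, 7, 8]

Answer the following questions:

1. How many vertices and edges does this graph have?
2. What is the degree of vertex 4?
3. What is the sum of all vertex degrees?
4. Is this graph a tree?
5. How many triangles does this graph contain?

Count: 11 vertices, 14 edges.
Vertex 4 has neighbors [6, 9], degree = 2.
Handshaking lemma: 2 * 14 = 28.
A tree on 11 vertices has 10 edges. This graph has 14 edges (4 extra). Not a tree.
Number of triangles = 1.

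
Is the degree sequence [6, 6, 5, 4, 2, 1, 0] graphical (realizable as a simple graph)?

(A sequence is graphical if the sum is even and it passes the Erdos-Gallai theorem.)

Sum of degrees = 24. Sum is even but fails Erdos-Gallai. The sequence is NOT graphical.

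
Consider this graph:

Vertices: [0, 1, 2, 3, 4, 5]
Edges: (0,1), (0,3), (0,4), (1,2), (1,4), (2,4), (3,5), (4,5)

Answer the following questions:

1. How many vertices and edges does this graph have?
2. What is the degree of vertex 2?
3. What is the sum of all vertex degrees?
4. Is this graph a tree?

Count: 6 vertices, 8 edges.
Vertex 2 has neighbors [1, 4], degree = 2.
Handshaking lemma: 2 * 8 = 16.
A tree on 6 vertices has 5 edges. This graph has 8 edges (3 extra). Not a tree.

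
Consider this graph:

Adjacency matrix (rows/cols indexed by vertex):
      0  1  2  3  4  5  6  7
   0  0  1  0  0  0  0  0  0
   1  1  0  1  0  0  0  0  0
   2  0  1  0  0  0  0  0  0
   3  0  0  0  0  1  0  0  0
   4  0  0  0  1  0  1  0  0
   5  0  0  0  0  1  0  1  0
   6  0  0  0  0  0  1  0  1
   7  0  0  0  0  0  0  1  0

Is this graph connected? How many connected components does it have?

Checking connectivity: the graph has 2 connected component(s).
Components: [[0, 1, 2], [3, 4, 5, 6, 7]]. The graph is NOT connected.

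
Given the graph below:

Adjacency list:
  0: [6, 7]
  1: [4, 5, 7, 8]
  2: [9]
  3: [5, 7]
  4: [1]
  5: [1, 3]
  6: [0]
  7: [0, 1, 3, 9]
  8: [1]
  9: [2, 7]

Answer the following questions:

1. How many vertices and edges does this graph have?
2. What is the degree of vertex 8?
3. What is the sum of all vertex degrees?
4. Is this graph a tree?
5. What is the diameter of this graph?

Count: 10 vertices, 10 edges.
Vertex 8 has neighbors [1], degree = 1.
Handshaking lemma: 2 * 10 = 20.
A tree on 10 vertices has 9 edges. This graph has 10 edges (1 extra). Not a tree.
Diameter (longest shortest path) = 4.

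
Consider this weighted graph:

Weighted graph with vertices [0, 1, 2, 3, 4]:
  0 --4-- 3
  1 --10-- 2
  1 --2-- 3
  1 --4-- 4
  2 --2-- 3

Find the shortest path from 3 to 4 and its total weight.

Using Dijkstra's algorithm from vertex 3:
Shortest path: 3 -> 1 -> 4
Total weight: 2 + 4 = 6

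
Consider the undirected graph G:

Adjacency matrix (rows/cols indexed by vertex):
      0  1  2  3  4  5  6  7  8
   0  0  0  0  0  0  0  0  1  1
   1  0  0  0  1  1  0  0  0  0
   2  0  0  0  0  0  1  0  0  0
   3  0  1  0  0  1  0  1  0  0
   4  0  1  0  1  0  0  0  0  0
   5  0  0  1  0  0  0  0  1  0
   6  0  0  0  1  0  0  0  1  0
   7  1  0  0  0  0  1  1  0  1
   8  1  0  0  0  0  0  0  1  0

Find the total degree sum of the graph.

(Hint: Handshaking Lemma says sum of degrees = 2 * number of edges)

Count edges: 10 edges.
By Handshaking Lemma: sum of degrees = 2 * 10 = 20.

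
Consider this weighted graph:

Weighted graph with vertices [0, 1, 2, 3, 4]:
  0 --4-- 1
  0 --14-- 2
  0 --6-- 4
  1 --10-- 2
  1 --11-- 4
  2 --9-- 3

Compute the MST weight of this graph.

Applying Kruskal's algorithm (sort edges by weight, add if no cycle):
  Add (0,1) w=4
  Add (0,4) w=6
  Add (2,3) w=9
  Add (1,2) w=10
  Skip (1,4) w=11 (creates cycle)
  Skip (0,2) w=14 (creates cycle)
MST weight = 29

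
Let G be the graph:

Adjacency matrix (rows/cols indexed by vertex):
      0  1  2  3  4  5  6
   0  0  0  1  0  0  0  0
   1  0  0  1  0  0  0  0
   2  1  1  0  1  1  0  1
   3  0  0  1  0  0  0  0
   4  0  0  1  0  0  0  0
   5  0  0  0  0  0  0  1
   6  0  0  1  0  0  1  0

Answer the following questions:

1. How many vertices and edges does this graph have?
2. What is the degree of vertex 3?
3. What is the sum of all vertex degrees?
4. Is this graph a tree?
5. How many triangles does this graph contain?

Count: 7 vertices, 6 edges.
Vertex 3 has neighbors [2], degree = 1.
Handshaking lemma: 2 * 6 = 12.
A graph is a tree iff it is connected and has exactly n-1 edges. This graph is connected (all 7 vertices in one component) and has 7-1 = 6 edges. It is a tree.
Number of triangles = 0.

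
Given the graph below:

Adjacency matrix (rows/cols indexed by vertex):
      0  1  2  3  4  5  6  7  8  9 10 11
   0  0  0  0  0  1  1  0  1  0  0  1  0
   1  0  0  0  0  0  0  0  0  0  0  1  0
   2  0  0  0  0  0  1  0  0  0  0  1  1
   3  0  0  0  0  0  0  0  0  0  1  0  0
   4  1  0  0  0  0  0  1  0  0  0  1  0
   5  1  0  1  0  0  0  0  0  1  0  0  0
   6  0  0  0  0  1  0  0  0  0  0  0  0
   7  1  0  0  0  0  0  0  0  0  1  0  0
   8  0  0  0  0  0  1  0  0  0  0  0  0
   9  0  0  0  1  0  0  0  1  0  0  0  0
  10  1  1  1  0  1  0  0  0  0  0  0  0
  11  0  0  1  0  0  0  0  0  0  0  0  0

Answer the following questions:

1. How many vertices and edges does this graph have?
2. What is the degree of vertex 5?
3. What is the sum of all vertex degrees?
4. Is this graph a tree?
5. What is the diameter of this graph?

Count: 12 vertices, 13 edges.
Vertex 5 has neighbors [0, 2, 8], degree = 3.
Handshaking lemma: 2 * 13 = 26.
A tree on 12 vertices has 11 edges. This graph has 13 edges (2 extra). Not a tree.
Diameter (longest shortest path) = 6.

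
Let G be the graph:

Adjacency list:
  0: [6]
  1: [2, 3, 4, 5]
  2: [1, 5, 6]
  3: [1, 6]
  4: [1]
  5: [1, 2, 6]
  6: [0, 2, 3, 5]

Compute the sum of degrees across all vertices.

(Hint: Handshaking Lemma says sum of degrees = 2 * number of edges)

Count edges: 9 edges.
By Handshaking Lemma: sum of degrees = 2 * 9 = 18.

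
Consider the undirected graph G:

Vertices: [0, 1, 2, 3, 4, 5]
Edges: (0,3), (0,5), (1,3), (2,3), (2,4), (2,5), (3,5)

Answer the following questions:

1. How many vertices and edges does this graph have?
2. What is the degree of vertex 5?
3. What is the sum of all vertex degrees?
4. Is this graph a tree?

Count: 6 vertices, 7 edges.
Vertex 5 has neighbors [0, 2, 3], degree = 3.
Handshaking lemma: 2 * 7 = 14.
A tree on 6 vertices has 5 edges. This graph has 7 edges (2 extra). Not a tree.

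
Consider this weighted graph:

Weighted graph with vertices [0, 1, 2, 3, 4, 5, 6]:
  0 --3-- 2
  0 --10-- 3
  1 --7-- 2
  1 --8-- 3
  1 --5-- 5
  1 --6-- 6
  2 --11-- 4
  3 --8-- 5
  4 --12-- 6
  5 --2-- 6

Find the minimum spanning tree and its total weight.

Applying Kruskal's algorithm (sort edges by weight, add if no cycle):
  Add (5,6) w=2
  Add (0,2) w=3
  Add (1,5) w=5
  Skip (1,6) w=6 (creates cycle)
  Add (1,2) w=7
  Add (1,3) w=8
  Skip (3,5) w=8 (creates cycle)
  Skip (0,3) w=10 (creates cycle)
  Add (2,4) w=11
  Skip (4,6) w=12 (creates cycle)
MST weight = 36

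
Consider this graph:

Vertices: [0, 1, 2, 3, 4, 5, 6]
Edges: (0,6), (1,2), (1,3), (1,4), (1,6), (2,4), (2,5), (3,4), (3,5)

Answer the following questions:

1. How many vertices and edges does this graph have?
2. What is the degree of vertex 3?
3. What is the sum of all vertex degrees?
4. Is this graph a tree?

Count: 7 vertices, 9 edges.
Vertex 3 has neighbors [1, 4, 5], degree = 3.
Handshaking lemma: 2 * 9 = 18.
A tree on 7 vertices has 6 edges. This graph has 9 edges (3 extra). Not a tree.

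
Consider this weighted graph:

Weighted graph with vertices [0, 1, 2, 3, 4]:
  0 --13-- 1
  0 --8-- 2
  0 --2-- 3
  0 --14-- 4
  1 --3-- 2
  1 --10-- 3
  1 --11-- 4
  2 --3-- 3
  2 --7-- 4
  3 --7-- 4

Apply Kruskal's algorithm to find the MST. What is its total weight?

Applying Kruskal's algorithm (sort edges by weight, add if no cycle):
  Add (0,3) w=2
  Add (1,2) w=3
  Add (2,3) w=3
  Add (2,4) w=7
  Skip (3,4) w=7 (creates cycle)
  Skip (0,2) w=8 (creates cycle)
  Skip (1,3) w=10 (creates cycle)
  Skip (1,4) w=11 (creates cycle)
  Skip (0,1) w=13 (creates cycle)
  Skip (0,4) w=14 (creates cycle)
MST weight = 15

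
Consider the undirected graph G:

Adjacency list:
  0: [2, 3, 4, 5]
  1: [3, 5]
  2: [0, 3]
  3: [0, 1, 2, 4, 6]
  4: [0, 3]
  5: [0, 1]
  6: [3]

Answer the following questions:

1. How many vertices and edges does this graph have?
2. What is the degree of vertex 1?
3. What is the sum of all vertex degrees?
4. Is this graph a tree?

Count: 7 vertices, 9 edges.
Vertex 1 has neighbors [3, 5], degree = 2.
Handshaking lemma: 2 * 9 = 18.
A tree on 7 vertices has 6 edges. This graph has 9 edges (3 extra). Not a tree.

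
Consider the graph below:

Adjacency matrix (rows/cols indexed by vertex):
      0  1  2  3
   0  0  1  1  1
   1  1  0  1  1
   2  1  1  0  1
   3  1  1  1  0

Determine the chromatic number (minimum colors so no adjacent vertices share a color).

The graph has a maximum clique of size 4 (lower bound on chromatic number).
A valid 4-coloring: {0: 0, 1: 1, 2: 2, 3: 3}.
Chromatic number = 4.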